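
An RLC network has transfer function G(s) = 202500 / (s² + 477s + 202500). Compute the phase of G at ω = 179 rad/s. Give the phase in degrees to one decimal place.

-26.6 deg

∠[(j179)² + 477(j179) + 202500] = ∠[1.7046e+05 + j85383] = 26.61°
∠G(j179) = −26.61° = -26.61°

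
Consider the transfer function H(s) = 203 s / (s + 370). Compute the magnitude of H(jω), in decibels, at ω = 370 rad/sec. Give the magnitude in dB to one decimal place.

43.1 dB

|j370| = 370
|j370 + 370| = √(370² + 370²) = 523.3
|H(j370)| = 203 × 370 / 523.3 = 143.54
20 log₁₀(143.54) = 43.14 dB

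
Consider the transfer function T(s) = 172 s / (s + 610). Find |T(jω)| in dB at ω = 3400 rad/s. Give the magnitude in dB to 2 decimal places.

|j3400| = 3400
|j3400 + 610| = √(3400² + 610²) = 3454
|T(j3400)| = 172 × 3400 / 3454 = 169.3
20 log₁₀(169.3) = 44.573 dB

44.57 dB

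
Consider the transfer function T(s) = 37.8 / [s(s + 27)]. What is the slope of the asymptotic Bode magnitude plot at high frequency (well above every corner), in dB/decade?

-40 dB/decade

With 0 zeros and 2 poles, the high-frequency asymptotic slope is 20 × (0 − 2) = -40 dB/decade.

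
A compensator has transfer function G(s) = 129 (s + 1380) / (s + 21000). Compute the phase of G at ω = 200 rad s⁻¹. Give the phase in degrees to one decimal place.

7.7°

∠(j200 + 1380) = arctan(200/1380) = 8.25°
∠(j200 + 21000) = arctan(200/21000) = 0.55°
∠G(j200) = 8.25° − 0.55° = 7.70°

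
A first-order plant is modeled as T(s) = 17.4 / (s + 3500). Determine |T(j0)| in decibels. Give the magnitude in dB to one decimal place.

T(0) = 17.4 / 3500 = 0.0049714
20 log₁₀(0.0049714) = -46.07 dB

-46.1 dB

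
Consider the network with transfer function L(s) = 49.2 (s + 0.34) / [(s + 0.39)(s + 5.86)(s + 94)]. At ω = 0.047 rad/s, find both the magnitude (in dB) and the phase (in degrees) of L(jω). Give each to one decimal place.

|j0.047 + 0.34| = √(0.047² + 0.34²) = 0.3432
|j0.047 + 0.39| = √(0.047² + 0.39²) = 0.3928
|j0.047 + 5.86| = √(0.047² + 5.86²) = 5.86
|j0.047 + 94| = √(0.047² + 94²) = 94
|L(j0.047)| = 49.2 × 0.3432 / (0.3928 × 5.86 × 94) = 0.07804
20 log₁₀(0.07804) = -22.15 dB
∠(j0.047 + 0.34) = arctan(0.047/0.34) = 7.87°
∠(j0.047 + 0.39) = arctan(0.047/0.39) = 6.87°
∠(j0.047 + 5.86) = arctan(0.047/5.86) = 0.46°
∠(j0.047 + 94) = arctan(0.047/94) = 0.03°
∠L(j0.047) = 7.87° − (6.87° + 0.46° + 0.03°) = 0.51°

|L| = -22.2 dB, ∠L = 0.5°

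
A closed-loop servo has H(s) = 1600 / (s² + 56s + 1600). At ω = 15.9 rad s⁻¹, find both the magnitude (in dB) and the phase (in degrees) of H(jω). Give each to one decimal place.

|H| = -0.1 dB, ∠H = -33.5°

|(j15.9)² + 56(j15.9) + 1600| = |1347.2 + j890.4| = 1615
|H(j15.9)| = 1600 / 1615 = 0.99081
20 log₁₀(0.99081) = -0.08 dB
∠[(j15.9)² + 56(j15.9) + 1600] = ∠[1347.2 + j890.4] = 33.46°
∠H(j15.9) = −33.46° = -33.46°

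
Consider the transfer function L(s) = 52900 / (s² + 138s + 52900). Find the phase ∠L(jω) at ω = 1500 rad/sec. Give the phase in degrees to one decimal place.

∠[(j1500)² + 138(j1500) + 52900] = ∠[-2.1971e+06 + j2.07e+05] = 174.62°
∠L(j1500) = −174.62° = -174.62°

-174.6 deg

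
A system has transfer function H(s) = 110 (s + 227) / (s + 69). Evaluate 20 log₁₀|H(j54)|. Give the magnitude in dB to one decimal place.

49.3 dB

|j54 + 227| = √(54² + 227²) = 233.3
|j54 + 69| = √(54² + 69²) = 87.62
|H(j54)| = 110 × 233.3 / 87.62 = 292.94
20 log₁₀(292.94) = 49.34 dB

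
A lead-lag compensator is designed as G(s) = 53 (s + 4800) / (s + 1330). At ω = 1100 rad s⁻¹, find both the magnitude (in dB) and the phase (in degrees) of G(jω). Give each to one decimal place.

|j1100 + 4800| = √(1100² + 4800²) = 4924
|j1100 + 1330| = √(1100² + 1330²) = 1726
|G(j1100)| = 53 × 4924 / 1726 = 151.22
20 log₁₀(151.22) = 43.59 dB
∠(j1100 + 4800) = arctan(1100/4800) = 12.91°
∠(j1100 + 1330) = arctan(1100/1330) = 39.59°
∠G(j1100) = 12.91° − 39.59° = -26.69°

|G| = 43.6 dB, ∠G = -26.7 deg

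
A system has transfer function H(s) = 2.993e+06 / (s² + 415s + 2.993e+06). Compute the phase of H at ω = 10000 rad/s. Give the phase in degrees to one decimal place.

-177.6°

∠[(j10000)² + 415(j10000) + 2.993e+06] = ∠[-9.7007e+07 + j4.15e+06] = 177.55°
∠H(j10000) = −177.55° = -177.55°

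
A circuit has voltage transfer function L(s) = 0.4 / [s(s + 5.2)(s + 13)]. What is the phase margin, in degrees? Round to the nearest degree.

90°

Gain crossover: |L(jω)| = 1 at ω ≈ 0.00592 rad s⁻¹.
∠L(j0.00592) = −90° − arctan(0.00592/5.2) − arctan(0.00592/13) ≈ -90.09°
PM = 180° + (-90.09°) = 89.91°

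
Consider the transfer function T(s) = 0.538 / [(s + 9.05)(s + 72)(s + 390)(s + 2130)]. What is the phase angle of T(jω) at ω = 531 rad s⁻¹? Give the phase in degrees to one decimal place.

∠(j531 + 9.05) = arctan(531/9.05) = 89.02°
∠(j531 + 72) = arctan(531/72) = 82.28°
∠(j531 + 390) = arctan(531/390) = 53.70°
∠(j531 + 2130) = arctan(531/2130) = 14.00°
∠T(j531) = − (89.02° + 82.28° + 53.70° + 14.00°) = -239.00°

-239.0°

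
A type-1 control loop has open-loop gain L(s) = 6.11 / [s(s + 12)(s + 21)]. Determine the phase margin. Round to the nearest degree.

90°

Gain crossover: |L(jω)| = 1 at ω ≈ 0.0242 rad/sec.
∠L(j0.0242) = −90° − arctan(0.0242/12) − arctan(0.0242/21) ≈ -90.18°
PM = 180° + (-90.18°) = 89.82°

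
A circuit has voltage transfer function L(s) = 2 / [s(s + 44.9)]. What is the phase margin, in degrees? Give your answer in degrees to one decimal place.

89.9 deg

Gain crossover: |L(jω)| = 1 at ω ≈ 0.0445 rad/s.
∠L(j0.0445) = −90° − arctan(0.0445/44.9) ≈ -90.06°
PM = 180° + (-90.06°) = 89.94°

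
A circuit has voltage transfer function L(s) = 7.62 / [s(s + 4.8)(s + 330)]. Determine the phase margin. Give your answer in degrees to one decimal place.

89.9°

Gain crossover: |L(jω)| = 1 at ω ≈ 0.00481 rad/s.
∠L(j0.00481) = −90° − arctan(0.00481/4.8) − arctan(0.00481/330) ≈ -90.06°
PM = 180° + (-90.06°) = 89.94°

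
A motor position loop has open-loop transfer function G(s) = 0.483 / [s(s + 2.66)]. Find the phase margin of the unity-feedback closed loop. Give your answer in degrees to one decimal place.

86.1°

Gain crossover: |G(jω)| = 1 at ω ≈ 0.181 rad/sec.
∠G(j0.181) = −90° − arctan(0.181/2.66) ≈ -93.90°
PM = 180° + (-93.90°) = 86.10°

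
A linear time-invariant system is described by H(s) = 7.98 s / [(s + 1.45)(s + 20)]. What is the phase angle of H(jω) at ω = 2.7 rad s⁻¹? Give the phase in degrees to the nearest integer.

∠(j2.7) = 90.00°
∠(j2.7 + 1.45) = arctan(2.7/1.45) = 61.76°
∠(j2.7 + 20) = arctan(2.7/20) = 7.69°
∠H(j2.7) = 90.00° − (61.76° + 7.69°) = 20.55°

21°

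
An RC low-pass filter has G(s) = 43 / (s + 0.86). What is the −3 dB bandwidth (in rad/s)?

0.86 rad/s

For a single-pole low-pass, the −3 dB point is at the pole: ω = 0.86 rad/s.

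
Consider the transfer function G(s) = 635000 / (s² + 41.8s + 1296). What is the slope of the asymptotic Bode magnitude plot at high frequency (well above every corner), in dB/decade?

-40 dB/decade

With 0 zeros and 2 poles, the high-frequency asymptotic slope is 20 × (0 − 2) = -40 dB/decade.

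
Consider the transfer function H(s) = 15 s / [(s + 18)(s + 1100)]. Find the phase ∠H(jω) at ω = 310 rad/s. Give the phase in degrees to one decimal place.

∠(j310) = 90.00°
∠(j310 + 18) = arctan(310/18) = 86.68°
∠(j310 + 1100) = arctan(310/1100) = 15.74°
∠H(j310) = 90.00° − (86.68° + 15.74°) = -12.42°

-12.4°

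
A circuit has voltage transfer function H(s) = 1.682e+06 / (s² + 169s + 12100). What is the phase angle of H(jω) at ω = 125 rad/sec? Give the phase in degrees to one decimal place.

-99.5°

∠[(j125)² + 169(j125) + 12100] = ∠[-3525 + j21125] = 99.47°
∠H(j125) = −99.47° = -99.47°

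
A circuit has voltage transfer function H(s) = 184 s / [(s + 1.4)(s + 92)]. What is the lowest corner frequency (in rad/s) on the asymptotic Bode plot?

1.4 rad/s

Break frequencies occur at each pole and zero magnitude: 1.4 rad/s, 92 rad/s.
The lowest is 1.4 rad/s.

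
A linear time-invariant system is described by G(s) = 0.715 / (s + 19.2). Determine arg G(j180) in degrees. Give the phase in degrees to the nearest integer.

∠(j180 + 19.2) = arctan(180/19.2) = 83.91°
∠G(j180) = −83.91° = -83.91°

-84°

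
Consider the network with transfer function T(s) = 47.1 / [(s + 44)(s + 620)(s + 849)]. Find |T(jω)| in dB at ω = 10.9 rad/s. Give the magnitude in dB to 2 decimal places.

-114.10 dB

|j10.9 + 44| = √(10.9² + 44²) = 45.33
|j10.9 + 620| = √(10.9² + 620²) = 620.1
|j10.9 + 849| = √(10.9² + 849²) = 849.1
|T(j10.9)| = 47.1 / (45.33 × 620.1 × 849.1) = 1.9735e-06
20 log₁₀(1.9735e-06) = -114.095 dB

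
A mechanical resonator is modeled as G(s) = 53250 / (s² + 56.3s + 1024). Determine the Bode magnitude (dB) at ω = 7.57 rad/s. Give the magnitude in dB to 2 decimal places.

34.05 dB

|(j7.57)² + 56.3(j7.57) + 1024| = |966.7 + j426.19| = 1056
|G(j7.57)| = 53250 / 1056 = 50.403
20 log₁₀(50.403) = 34.049 dB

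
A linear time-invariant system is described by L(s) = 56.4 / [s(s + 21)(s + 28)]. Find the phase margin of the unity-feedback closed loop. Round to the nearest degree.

Gain crossover: |L(jω)| = 1 at ω ≈ 0.0959 rad s⁻¹.
∠L(j0.0959) = −90° − arctan(0.0959/21) − arctan(0.0959/28) ≈ -90.46°
PM = 180° + (-90.46°) = 89.54°

90°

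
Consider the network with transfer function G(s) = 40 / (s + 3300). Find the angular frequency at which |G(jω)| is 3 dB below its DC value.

3300 rad/sec

For a single-pole low-pass, the −3 dB point is at the pole: ω = 3300 rad/sec.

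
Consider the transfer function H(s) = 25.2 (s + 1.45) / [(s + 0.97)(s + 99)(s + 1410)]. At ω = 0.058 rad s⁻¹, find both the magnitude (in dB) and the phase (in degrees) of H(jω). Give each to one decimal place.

|H| = -71.4 dB, ∠H = -1.2°

|j0.058 + 1.45| = √(0.058² + 1.45²) = 1.451
|j0.058 + 0.97| = √(0.058² + 0.97²) = 0.9717
|j0.058 + 99| = √(0.058² + 99²) = 99
|j0.058 + 1410| = √(0.058² + 1410²) = 1410
|H(j0.058)| = 25.2 × 1.451 / (0.9717 × 99 × 1410) = 0.0002696
20 log₁₀(0.0002696) = -71.39 dB
∠(j0.058 + 1.45) = arctan(0.058/1.45) = 2.29°
∠(j0.058 + 0.97) = arctan(0.058/0.97) = 3.42°
∠(j0.058 + 99) = arctan(0.058/99) = 0.03°
∠(j0.058 + 1410) = arctan(0.058/1410) = 0.00°
∠H(j0.058) = 2.29° − (3.42° + 0.03° + 0.00°) = -1.17°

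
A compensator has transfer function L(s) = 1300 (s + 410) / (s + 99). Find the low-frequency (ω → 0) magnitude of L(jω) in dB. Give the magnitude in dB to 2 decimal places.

74.62 dB

L(0) = 1300 × 410 / 99 = 5383.8
20 log₁₀(5383.8) = 74.622 dB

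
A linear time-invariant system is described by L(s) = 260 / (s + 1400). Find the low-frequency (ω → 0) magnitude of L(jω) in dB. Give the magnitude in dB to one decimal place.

-14.6 dB

L(0) = 260 / 1400 = 0.18571
20 log₁₀(0.18571) = -14.62 dB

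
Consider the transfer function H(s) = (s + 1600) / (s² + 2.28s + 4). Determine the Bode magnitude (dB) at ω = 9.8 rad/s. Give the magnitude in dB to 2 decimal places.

24.55 dB

|j9.8 + 1600| = √(9.8² + 1600²) = 1600
|(j9.8)² + 2.28(j9.8) + 4| = |-92.04 + j22.344| = 94.71
|H(j9.8)| = 1 × 1600 / 94.71 = 16.893
20 log₁₀(16.893) = 24.554 dB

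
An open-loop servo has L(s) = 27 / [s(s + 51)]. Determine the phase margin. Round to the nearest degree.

Gain crossover: |L(jω)| = 1 at ω ≈ 0.529 rad/sec.
∠L(j0.529) = −90° − arctan(0.529/51) ≈ -90.59°
PM = 180° + (-90.59°) = 89.41°

89°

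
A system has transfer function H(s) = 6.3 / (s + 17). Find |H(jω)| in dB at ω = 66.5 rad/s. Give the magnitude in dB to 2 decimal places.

-20.74 dB

|j66.5 + 17| = √(66.5² + 17²) = 68.64
|H(j66.5)| = 6.3 / 68.64 = 0.091785
20 log₁₀(0.091785) = -20.745 dB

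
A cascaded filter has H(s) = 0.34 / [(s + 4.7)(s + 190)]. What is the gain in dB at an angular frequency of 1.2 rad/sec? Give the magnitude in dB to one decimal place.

|j1.2 + 4.7| = √(1.2² + 4.7²) = 4.851
|j1.2 + 190| = √(1.2² + 190²) = 190
|H(j1.2)| = 0.34 / (4.851 × 190) = 0.0003689
20 log₁₀(0.0003689) = -68.66 dB

-68.7 dB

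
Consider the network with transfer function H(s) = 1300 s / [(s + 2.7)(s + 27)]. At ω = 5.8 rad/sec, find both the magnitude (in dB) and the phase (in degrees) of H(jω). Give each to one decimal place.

|H| = 32.6 dB, ∠H = 12.8°

|j5.8| = 5.8
|j5.8 + 2.7| = √(5.8² + 2.7²) = 6.398
|j5.8 + 27| = √(5.8² + 27²) = 27.62
|H(j5.8)| = 1300 × 5.8 / (6.398 × 27.62) = 42.677
20 log₁₀(42.677) = 32.60 dB
∠(j5.8) = 90.00°
∠(j5.8 + 2.7) = arctan(5.8/2.7) = 65.04°
∠(j5.8 + 27) = arctan(5.8/27) = 12.12°
∠H(j5.8) = 90.00° − (65.04° + 12.12°) = 12.84°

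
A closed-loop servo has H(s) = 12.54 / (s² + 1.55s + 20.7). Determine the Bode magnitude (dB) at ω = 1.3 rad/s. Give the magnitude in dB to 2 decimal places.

|(j1.3)² + 1.55(j1.3) + 20.7| = |19.01 + j2.015| = 19.12
|H(j1.3)| = 12.54 / 19.12 = 0.65598
20 log₁₀(0.65598) = -3.662 dB

-3.66 dB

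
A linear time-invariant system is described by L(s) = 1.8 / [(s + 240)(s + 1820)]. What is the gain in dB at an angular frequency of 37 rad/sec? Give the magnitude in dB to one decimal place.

-107.8 dB

|j37 + 240| = √(37² + 240²) = 242.8
|j37 + 1820| = √(37² + 1820²) = 1820
|L(j37)| = 1.8 / (242.8 × 1820) = 4.0719e-06
20 log₁₀(4.0719e-06) = -107.80 dB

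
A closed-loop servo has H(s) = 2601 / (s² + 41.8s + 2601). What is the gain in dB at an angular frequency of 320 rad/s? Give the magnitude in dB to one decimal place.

|(j320)² + 41.8(j320) + 2601| = |-99799 + j13376| = 1.007e+05
|H(j320)| = 2601 / 1.007e+05 = 0.025831
20 log₁₀(0.025831) = -31.76 dB

-31.8 dB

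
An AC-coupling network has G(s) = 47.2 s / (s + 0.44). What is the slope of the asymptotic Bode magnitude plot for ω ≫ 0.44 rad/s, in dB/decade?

0 dB/decade

With 1 zero and 1 pole, the high-frequency asymptotic slope is 20 × (1 − 1) = 0 dB/decade.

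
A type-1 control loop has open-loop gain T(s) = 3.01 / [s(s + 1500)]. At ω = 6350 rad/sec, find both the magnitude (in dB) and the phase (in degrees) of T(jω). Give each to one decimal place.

|j6350 + 1500| = √(6350² + 1500²) = 6525
|j6350| = 6350
|T(j6350)| = 3.01 / (6525 × 6350) = 7.2649e-08
20 log₁₀(7.2649e-08) = -142.78 dB
∠(j6350 + 1500) = arctan(6350/1500) = 76.71°
∠(j6350) = 90.00°
∠T(j6350) = − (76.71° + 90.00°) = -166.71°

|T| = -142.8 dB, ∠T = -166.7°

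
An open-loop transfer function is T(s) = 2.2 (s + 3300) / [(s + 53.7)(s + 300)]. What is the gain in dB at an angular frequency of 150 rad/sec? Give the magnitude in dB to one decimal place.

|j150 + 3300| = √(150² + 3300²) = 3303
|j150 + 53.7| = √(150² + 53.7²) = 159.3
|j150 + 300| = √(150² + 300²) = 335.4
|T(j150)| = 2.2 × 3303 / (159.3 × 335.4) = 0.136
20 log₁₀(0.136) = -17.33 dB

-17.3 dB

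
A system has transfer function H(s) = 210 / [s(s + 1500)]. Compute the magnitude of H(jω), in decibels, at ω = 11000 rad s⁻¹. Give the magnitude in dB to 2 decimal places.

-115.29 dB

|j11000 + 1500| = √(11000² + 1500²) = 1.11e+04
|j11000| = 1.1e+04
|H(j11000)| = 210 / (1.11e+04 × 1.1e+04) = 1.7196e-06
20 log₁₀(1.7196e-06) = -115.291 dB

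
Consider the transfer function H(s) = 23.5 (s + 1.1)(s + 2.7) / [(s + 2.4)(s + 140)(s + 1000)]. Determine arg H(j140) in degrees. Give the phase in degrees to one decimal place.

∠(j140 + 1.1) = arctan(140/1.1) = 89.55°
∠(j140 + 2.7) = arctan(140/2.7) = 88.90°
∠(j140 + 2.4) = arctan(140/2.4) = 89.02°
∠(j140 + 140) = arctan(140/140) = 45.00°
∠(j140 + 1000) = arctan(140/1000) = 7.97°
∠H(j140) = 89.55° + 88.90° − (89.02° + 45.00° + 7.97°) = 36.46°

36.5°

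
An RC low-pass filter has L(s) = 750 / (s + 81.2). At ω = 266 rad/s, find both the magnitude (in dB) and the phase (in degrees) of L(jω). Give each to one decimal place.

|j266 + 81.2| = √(266² + 81.2²) = 278.1
|L(j266)| = 750 / 278.1 = 2.6967
20 log₁₀(2.6967) = 8.62 dB
∠(j266 + 81.2) = arctan(266/81.2) = 73.02°
∠L(j266) = −73.02° = -73.02°

|L| = 8.6 dB, ∠L = -73.0°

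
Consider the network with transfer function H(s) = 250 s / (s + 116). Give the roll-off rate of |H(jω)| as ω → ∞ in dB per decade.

With 1 zero and 1 pole, the high-frequency asymptotic slope is 20 × (1 − 1) = 0 dB/decade.

0 dB/decade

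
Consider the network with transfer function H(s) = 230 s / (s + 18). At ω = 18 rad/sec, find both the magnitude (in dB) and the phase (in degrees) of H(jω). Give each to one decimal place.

|H| = 44.2 dB, ∠H = 45.0°

|j18| = 18
|j18 + 18| = √(18² + 18²) = 25.46
|H(j18)| = 230 × 18 / 25.46 = 162.63
20 log₁₀(162.63) = 44.22 dB
∠(j18) = 90.00°
∠(j18 + 18) = arctan(18/18) = 45.00°
∠H(j18) = 90.00° − 45.00° = 45.00°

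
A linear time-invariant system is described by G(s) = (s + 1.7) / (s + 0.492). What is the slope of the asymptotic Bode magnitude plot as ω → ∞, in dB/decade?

With 1 zero and 1 pole, the high-frequency asymptotic slope is 20 × (1 − 1) = 0 dB/decade.

0 dB/decade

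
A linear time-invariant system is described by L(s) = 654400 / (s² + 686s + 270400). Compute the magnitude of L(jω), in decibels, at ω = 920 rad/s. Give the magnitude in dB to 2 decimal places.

|(j920)² + 686(j920) + 270400| = |-5.76e+05 + j6.3112e+05| = 8.545e+05
|L(j920)| = 654400 / 8.545e+05 = 0.76587
20 log₁₀(0.76587) = -2.317 dB

-2.32 dB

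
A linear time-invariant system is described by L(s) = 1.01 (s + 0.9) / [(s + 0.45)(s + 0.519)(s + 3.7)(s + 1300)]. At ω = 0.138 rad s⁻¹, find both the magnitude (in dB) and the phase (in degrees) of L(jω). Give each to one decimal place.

|L| = -62.4 dB, ∠L = -25.4°

|j0.138 + 0.9| = √(0.138² + 0.9²) = 0.9105
|j0.138 + 0.45| = √(0.138² + 0.45²) = 0.4707
|j0.138 + 0.519| = √(0.138² + 0.519²) = 0.537
|j0.138 + 3.7| = √(0.138² + 3.7²) = 3.703
|j0.138 + 1300| = √(0.138² + 1300²) = 1300
|L(j0.138)| = 1.01 × 0.9105 / (0.4707 × 0.537 × 3.703 × 1300) = 0.00075584
20 log₁₀(0.00075584) = -62.43 dB
∠(j0.138 + 0.9) = arctan(0.138/0.9) = 8.72°
∠(j0.138 + 0.45) = arctan(0.138/0.45) = 17.05°
∠(j0.138 + 0.519) = arctan(0.138/0.519) = 14.89°
∠(j0.138 + 3.7) = arctan(0.138/3.7) = 2.14°
∠(j0.138 + 1300) = arctan(0.138/1300) = 0.01°
∠L(j0.138) = 8.72° − (17.05° + 14.89° + 2.14° + 0.01°) = -25.36°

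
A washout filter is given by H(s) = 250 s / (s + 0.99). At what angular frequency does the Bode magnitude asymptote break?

0.99 rad/s

The single real pole at s = −0.99 gives a corner at ω = 0.99 rad/s.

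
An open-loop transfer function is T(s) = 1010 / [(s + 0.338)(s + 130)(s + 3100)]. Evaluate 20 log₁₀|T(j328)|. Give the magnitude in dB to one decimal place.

|j328 + 0.338| = √(328² + 0.338²) = 328
|j328 + 130| = √(328² + 130²) = 352.8
|j328 + 3100| = √(328² + 3100²) = 3117
|T(j328)| = 1010 / (328 × 352.8 × 3117) = 2.7997e-06
20 log₁₀(2.7997e-06) = -111.06 dB

-111.1 dB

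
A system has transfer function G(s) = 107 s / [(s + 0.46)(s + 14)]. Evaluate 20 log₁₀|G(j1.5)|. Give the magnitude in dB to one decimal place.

|j1.5| = 1.5
|j1.5 + 0.46| = √(1.5² + 0.46²) = 1.569
|j1.5 + 14| = √(1.5² + 14²) = 14.08
|G(j1.5)| = 107 × 1.5 / (1.569 × 14.08) = 7.2654
20 log₁₀(7.2654) = 17.23 dB

17.2 dB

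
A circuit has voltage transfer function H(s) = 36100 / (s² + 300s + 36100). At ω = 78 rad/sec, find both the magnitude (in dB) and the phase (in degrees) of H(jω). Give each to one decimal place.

|(j78)² + 300(j78) + 36100| = |30016 + j23400| = 3.806e+04
|H(j78)| = 36100 / 3.806e+04 = 0.94852
20 log₁₀(0.94852) = -0.46 dB
∠[(j78)² + 300(j78) + 36100] = ∠[30016 + j23400] = 37.94°
∠H(j78) = −37.94° = -37.94°

|H| = -0.5 dB, ∠H = -37.9 deg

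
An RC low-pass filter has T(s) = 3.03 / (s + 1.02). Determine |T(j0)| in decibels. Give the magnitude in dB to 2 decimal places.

9.46 dB

T(0) = 3.03 / 1.02 = 2.9706
20 log₁₀(2.9706) = 9.457 dB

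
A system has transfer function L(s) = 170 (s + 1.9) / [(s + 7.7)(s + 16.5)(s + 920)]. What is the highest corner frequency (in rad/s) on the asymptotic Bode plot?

920 rad/s

Break frequencies occur at each pole and zero magnitude: 1.9 rad/s, 7.7 rad/s, 16.5 rad/s, 920 rad/s.
The highest is 920 rad/s.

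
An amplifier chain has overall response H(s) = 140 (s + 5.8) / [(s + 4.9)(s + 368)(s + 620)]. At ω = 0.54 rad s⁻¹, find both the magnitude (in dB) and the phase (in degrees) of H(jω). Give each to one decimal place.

|j0.54 + 5.8| = √(0.54² + 5.8²) = 5.825
|j0.54 + 4.9| = √(0.54² + 4.9²) = 4.93
|j0.54 + 368| = √(0.54² + 368²) = 368
|j0.54 + 620| = √(0.54² + 620²) = 620
|H(j0.54)| = 140 × 5.825 / (4.93 × 368 × 620) = 0.00072506
20 log₁₀(0.00072506) = -62.79 dB
∠(j0.54 + 5.8) = arctan(0.54/5.8) = 5.32°
∠(j0.54 + 4.9) = arctan(0.54/4.9) = 6.29°
∠(j0.54 + 368) = arctan(0.54/368) = 0.08°
∠(j0.54 + 620) = arctan(0.54/620) = 0.05°
∠H(j0.54) = 5.32° − (6.29° + 0.08° + 0.05°) = -1.10°

|H| = -62.8 dB, ∠H = -1.1 deg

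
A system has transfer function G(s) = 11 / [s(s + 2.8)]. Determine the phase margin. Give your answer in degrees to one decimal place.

45.2°

Gain crossover: |G(jω)| = 1 at ω ≈ 2.79 rad s⁻¹.
∠G(j2.79) = −90° − arctan(2.79/2.8) ≈ -134.85°
PM = 180° + (-134.85°) = 45.15°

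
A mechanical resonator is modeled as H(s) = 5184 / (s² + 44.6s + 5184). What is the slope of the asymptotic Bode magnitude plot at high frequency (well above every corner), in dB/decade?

With 0 zeros and 2 poles, the high-frequency asymptotic slope is 20 × (0 − 2) = -40 dB/decade.

-40 dB/decade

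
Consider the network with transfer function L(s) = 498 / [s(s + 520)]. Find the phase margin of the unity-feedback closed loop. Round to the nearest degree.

90°

Gain crossover: |L(jω)| = 1 at ω ≈ 0.958 rad s⁻¹.
∠L(j0.958) = −90° − arctan(0.958/520) ≈ -90.11°
PM = 180° + (-90.11°) = 89.89°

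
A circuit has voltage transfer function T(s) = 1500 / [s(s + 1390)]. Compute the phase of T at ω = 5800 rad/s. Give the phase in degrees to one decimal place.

-166.5°

∠(j5800 + 1390) = arctan(5800/1390) = 76.52°
∠(j5800) = 90.00°
∠T(j5800) = − (76.52° + 90.00°) = -166.52°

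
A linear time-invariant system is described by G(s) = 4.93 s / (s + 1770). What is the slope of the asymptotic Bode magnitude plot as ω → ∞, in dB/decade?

With 1 zero and 1 pole, the high-frequency asymptotic slope is 20 × (1 − 1) = 0 dB/decade.

0 dB/decade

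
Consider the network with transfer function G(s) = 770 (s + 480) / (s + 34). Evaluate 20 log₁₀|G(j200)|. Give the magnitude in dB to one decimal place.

65.9 dB

|j200 + 480| = √(200² + 480²) = 520
|j200 + 34| = √(200² + 34²) = 202.9
|G(j200)| = 770 × 520 / 202.9 = 1973.7
20 log₁₀(1973.7) = 65.91 dB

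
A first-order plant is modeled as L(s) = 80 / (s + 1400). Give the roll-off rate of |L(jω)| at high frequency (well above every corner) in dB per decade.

-20 dB/decade

With 0 zeros and 1 pole, the high-frequency asymptotic slope is 20 × (0 − 1) = -20 dB/decade.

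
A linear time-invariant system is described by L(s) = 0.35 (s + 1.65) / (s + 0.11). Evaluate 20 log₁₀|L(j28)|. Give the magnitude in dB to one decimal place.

-9.1 dB

|j28 + 1.65| = √(28² + 1.65²) = 28.05
|j28 + 0.11| = √(28² + 0.11²) = 28
|L(j28)| = 0.35 × 28.05 / 28 = 0.3506
20 log₁₀(0.3506) = -9.10 dB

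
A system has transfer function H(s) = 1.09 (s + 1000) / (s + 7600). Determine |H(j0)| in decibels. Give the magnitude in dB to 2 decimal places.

H(0) = 1.09 × 1000 / 7600 = 0.14342
20 log₁₀(0.14342) = -16.868 dB

-16.87 dB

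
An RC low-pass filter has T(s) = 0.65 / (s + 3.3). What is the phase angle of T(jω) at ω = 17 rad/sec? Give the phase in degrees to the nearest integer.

-79°

∠(j17 + 3.3) = arctan(17/3.3) = 79.01°
∠T(j17) = −79.01° = -79.01°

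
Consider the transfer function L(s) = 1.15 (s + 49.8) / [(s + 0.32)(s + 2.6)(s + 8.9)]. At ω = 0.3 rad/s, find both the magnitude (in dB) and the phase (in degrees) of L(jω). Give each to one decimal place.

|L| = 15.0 dB, ∠L = -51.3 deg

|j0.3 + 49.8| = √(0.3² + 49.8²) = 49.8
|j0.3 + 0.32| = √(0.3² + 0.32²) = 0.4386
|j0.3 + 2.6| = √(0.3² + 2.6²) = 2.617
|j0.3 + 8.9| = √(0.3² + 8.9²) = 8.905
|L(j0.3)| = 1.15 × 49.8 / (0.4386 × 2.617 × 8.905) = 5.6021
20 log₁₀(5.6021) = 14.97 dB
∠(j0.3 + 49.8) = arctan(0.3/49.8) = 0.35°
∠(j0.3 + 0.32) = arctan(0.3/0.32) = 43.15°
∠(j0.3 + 2.6) = arctan(0.3/2.6) = 6.58°
∠(j0.3 + 8.9) = arctan(0.3/8.9) = 1.93°
∠L(j0.3) = 0.35° − (43.15° + 6.58° + 1.93°) = -51.32°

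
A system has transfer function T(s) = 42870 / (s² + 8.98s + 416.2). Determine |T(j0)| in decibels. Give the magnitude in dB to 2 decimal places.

T(0) = 42870 / 416.2 = 103
20 log₁₀(103) = 40.257 dB

40.26 dB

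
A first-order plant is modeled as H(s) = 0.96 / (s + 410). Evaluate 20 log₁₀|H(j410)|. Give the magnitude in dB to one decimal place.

-55.6 dB

|j410 + 410| = √(410² + 410²) = 579.8
|H(j410)| = 0.96 / 579.8 = 0.0016557
20 log₁₀(0.0016557) = -55.62 dB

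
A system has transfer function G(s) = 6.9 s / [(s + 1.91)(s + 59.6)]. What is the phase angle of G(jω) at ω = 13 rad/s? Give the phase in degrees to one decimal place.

∠(j13) = 90.00°
∠(j13 + 1.91) = arctan(13/1.91) = 81.64°
∠(j13 + 59.6) = arctan(13/59.6) = 12.30°
∠G(j13) = 90.00° − (81.64° + 12.30°) = -3.95°

-3.9°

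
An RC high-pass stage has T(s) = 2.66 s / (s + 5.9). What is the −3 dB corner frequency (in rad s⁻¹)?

5.9 rad s⁻¹

For a single-pole high-pass, the −3 dB point is at the pole: ω = 5.9 rad s⁻¹.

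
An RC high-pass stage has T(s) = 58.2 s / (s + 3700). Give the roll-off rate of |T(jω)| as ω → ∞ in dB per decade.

0 dB/decade

With 1 zero and 1 pole, the high-frequency asymptotic slope is 20 × (1 − 1) = 0 dB/decade.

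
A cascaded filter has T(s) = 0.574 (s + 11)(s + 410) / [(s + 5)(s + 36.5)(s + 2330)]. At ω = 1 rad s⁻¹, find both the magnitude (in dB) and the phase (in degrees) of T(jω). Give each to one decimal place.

|T| = -44.4 dB, ∠T = -7.6 deg

|j1 + 11| = √(1² + 11²) = 11.05
|j1 + 410| = √(1² + 410²) = 410
|j1 + 5| = √(1² + 5²) = 5.099
|j1 + 36.5| = √(1² + 36.5²) = 36.51
|j1 + 2330| = √(1² + 2330²) = 2330
|T(j1)| = 0.574 × 11.05 × 410 / (5.099 × 36.51 × 2330) = 0.0059921
20 log₁₀(0.0059921) = -44.45 dB
∠(j1 + 11) = arctan(1/11) = 5.19°
∠(j1 + 410) = arctan(1/410) = 0.14°
∠(j1 + 5) = arctan(1/5) = 11.31°
∠(j1 + 36.5) = arctan(1/36.5) = 1.57°
∠(j1 + 2330) = arctan(1/2330) = 0.02°
∠T(j1) = 5.19° + 0.14° − (11.31° + 1.57° + 0.02°) = -7.57°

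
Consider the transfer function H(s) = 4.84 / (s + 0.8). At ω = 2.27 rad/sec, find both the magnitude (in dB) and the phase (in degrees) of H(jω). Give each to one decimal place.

|H| = 6.1 dB, ∠H = -70.6°

|j2.27 + 0.8| = √(2.27² + 0.8²) = 2.407
|H(j2.27)| = 4.84 / 2.407 = 2.0109
20 log₁₀(2.0109) = 6.07 dB
∠(j2.27 + 0.8) = arctan(2.27/0.8) = 70.59°
∠H(j2.27) = −70.59° = -70.59°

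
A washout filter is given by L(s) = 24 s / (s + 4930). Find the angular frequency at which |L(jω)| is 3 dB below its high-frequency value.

For a single-pole high-pass, the −3 dB point is at the pole: ω = 4930 rad/s.

4930 rad/s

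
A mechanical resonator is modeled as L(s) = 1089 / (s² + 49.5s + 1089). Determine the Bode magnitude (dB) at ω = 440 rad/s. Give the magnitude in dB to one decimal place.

-45.0 dB

|(j440)² + 49.5(j440) + 1089| = |-1.9251e+05 + j21780| = 1.937e+05
|L(j440)| = 1089 / 1.937e+05 = 0.005621
20 log₁₀(0.005621) = -45.00 dB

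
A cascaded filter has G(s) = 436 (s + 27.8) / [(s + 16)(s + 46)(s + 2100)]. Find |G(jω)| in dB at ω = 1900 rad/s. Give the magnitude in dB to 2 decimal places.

-81.83 dB

|j1900 + 27.8| = √(1900² + 27.8²) = 1900
|j1900 + 16| = √(1900² + 16²) = 1900
|j1900 + 46| = √(1900² + 46²) = 1901
|j1900 + 2100| = √(1900² + 2100²) = 2832
|G(j1900)| = 436 × 1900 / (1900 × 1901 × 2832) = 8.1012e-05
20 log₁₀(8.1012e-05) = -81.829 dB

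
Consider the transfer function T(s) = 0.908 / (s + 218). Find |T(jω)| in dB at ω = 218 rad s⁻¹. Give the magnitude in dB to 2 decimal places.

-50.62 dB

|j218 + 218| = √(218² + 218²) = 308.3
|T(j218)| = 0.908 / 308.3 = 0.0029452
20 log₁₀(0.0029452) = -50.618 dB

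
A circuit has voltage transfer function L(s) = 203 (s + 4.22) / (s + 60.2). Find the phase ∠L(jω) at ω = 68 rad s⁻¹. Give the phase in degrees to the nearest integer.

∠(j68 + 4.22) = arctan(68/4.22) = 86.45°
∠(j68 + 60.2) = arctan(68/60.2) = 48.48°
∠L(j68) = 86.45° − 48.48° = 37.97°

38 deg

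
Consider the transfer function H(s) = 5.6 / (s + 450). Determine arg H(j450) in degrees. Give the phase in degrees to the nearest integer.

∠(j450 + 450) = arctan(450/450) = 45.00°
∠H(j450) = −45.00° = -45.00°

-45°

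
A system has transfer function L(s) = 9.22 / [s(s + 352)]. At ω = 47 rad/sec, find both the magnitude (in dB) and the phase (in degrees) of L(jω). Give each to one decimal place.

|j47 + 352| = √(47² + 352²) = 355.1
|j47| = 47
|L(j47)| = 9.22 / (355.1 × 47) = 0.0005524
20 log₁₀(0.0005524) = -65.15 dB
∠(j47 + 352) = arctan(47/352) = 7.61°
∠(j47) = 90.00°
∠L(j47) = − (7.61° + 90.00°) = -97.61°

|L| = -65.2 dB, ∠L = -97.6°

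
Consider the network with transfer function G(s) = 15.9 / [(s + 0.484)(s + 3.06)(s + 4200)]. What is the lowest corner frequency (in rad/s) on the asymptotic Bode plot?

0.484 rad/s

Break frequencies occur at each pole and zero magnitude: 0.484 rad/s, 3.06 rad/s, 4200 rad/s.
The lowest is 0.484 rad/s.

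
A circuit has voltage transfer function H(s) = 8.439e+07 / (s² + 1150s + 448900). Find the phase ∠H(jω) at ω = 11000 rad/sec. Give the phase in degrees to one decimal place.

∠[(j11000)² + 1150(j11000) + 448900] = ∠[-1.2055e+08 + j1.265e+07] = 174.01°
∠H(j11000) = −174.01° = -174.01°

-174.0°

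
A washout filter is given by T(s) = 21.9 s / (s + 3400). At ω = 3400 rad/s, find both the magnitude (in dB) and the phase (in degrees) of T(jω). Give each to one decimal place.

|T| = 23.8 dB, ∠T = 45.0°

|j3400| = 3400
|j3400 + 3400| = √(3400² + 3400²) = 4808
|T(j3400)| = 21.9 × 3400 / 4808 = 15.486
20 log₁₀(15.486) = 23.80 dB
∠(j3400) = 90.00°
∠(j3400 + 3400) = arctan(3400/3400) = 45.00°
∠T(j3400) = 90.00° − 45.00° = 45.00°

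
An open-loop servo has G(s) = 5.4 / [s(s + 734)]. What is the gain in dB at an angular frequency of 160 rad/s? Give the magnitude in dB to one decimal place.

|j160 + 734| = √(160² + 734²) = 751.2
|j160| = 160
|G(j160)| = 5.4 / (751.2 × 160) = 4.4926e-05
20 log₁₀(4.4926e-05) = -86.95 dB

-87.0 dB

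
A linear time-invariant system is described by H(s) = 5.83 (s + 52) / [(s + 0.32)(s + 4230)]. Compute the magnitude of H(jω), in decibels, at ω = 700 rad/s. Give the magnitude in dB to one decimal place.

|j700 + 52| = √(700² + 52²) = 701.9
|j700 + 0.32| = √(700² + 0.32²) = 700
|j700 + 4230| = √(700² + 4230²) = 4288
|H(j700)| = 5.83 × 701.9 / (700 × 4288) = 0.0013635
20 log₁₀(0.0013635) = -57.31 dB

-57.3 dB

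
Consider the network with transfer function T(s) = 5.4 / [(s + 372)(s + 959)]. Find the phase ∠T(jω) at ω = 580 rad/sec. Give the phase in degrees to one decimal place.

∠(j580 + 372) = arctan(580/372) = 57.32°
∠(j580 + 959) = arctan(580/959) = 31.17°
∠T(j580) = − (57.32° + 31.17°) = -88.49°

-88.5°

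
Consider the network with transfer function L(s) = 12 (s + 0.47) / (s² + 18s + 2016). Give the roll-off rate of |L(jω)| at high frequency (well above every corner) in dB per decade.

With 1 zero and 2 poles, the high-frequency asymptotic slope is 20 × (1 − 2) = -20 dB/decade.

-20 dB/decade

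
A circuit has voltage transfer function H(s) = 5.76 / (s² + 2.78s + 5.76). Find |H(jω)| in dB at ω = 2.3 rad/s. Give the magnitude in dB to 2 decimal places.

|(j2.3)² + 2.78(j2.3) + 5.76| = |0.47 + j6.394| = 6.411
|H(j2.3)| = 5.76 / 6.411 = 0.89842
20 log₁₀(0.89842) = -0.930 dB

-0.93 dB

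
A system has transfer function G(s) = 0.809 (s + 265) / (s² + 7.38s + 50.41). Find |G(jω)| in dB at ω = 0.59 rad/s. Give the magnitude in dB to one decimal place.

|j0.59 + 265| = √(0.59² + 265²) = 265
|(j0.59)² + 7.38(j0.59) + 50.41| = |50.062 + j4.3542| = 50.25
|G(j0.59)| = 0.809 × 265 / 50.25 = 4.2663
20 log₁₀(4.2663) = 12.60 dB

12.6 dB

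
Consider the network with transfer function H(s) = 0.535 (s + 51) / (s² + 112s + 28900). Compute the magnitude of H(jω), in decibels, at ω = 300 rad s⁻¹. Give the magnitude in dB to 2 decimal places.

-52.64 dB

|j300 + 51| = √(300² + 51²) = 304.3
|(j300)² + 112(j300) + 28900| = |-61100 + j33600| = 6.973e+04
|H(j300)| = 0.535 × 304.3 / 6.973e+04 = 0.0023348
20 log₁₀(0.0023348) = -52.635 dB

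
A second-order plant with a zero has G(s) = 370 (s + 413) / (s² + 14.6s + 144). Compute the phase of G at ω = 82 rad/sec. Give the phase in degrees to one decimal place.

∠(j82 + 413) = arctan(82/413) = 11.23°
∠[(j82)² + 14.6(j82) + 144] = ∠[-6580 + j1197.2] = 169.69°
∠G(j82) = 11.23° − 169.69° = -158.46°

-158.5°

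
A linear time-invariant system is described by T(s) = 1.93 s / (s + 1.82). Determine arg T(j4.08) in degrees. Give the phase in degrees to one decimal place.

∠(j4.08) = 90.00°
∠(j4.08 + 1.82) = arctan(4.08/1.82) = 65.96°
∠T(j4.08) = 90.00° − 65.96° = 24.04°

24.0°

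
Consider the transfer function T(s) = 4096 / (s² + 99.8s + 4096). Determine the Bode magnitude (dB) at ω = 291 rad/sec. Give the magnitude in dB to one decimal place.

-26.4 dB

|(j291)² + 99.8(j291) + 4096| = |-80585 + j29042| = 8.566e+04
|T(j291)| = 4096 / 8.566e+04 = 0.047818
20 log₁₀(0.047818) = -26.41 dB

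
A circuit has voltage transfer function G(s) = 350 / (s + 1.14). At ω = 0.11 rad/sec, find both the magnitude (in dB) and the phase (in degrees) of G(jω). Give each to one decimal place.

|j0.11 + 1.14| = √(0.11² + 1.14²) = 1.145
|G(j0.11)| = 350 / 1.145 = 305.6
20 log₁₀(305.6) = 49.70 dB
∠(j0.11 + 1.14) = arctan(0.11/1.14) = 5.51°
∠G(j0.11) = −5.51° = -5.51°

|G| = 49.7 dB, ∠G = -5.5°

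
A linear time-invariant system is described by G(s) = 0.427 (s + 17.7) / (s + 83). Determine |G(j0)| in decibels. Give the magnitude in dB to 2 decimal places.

G(0) = 0.427 × 17.7 / 83 = 0.091059
20 log₁₀(0.091059) = -20.814 dB

-20.81 dB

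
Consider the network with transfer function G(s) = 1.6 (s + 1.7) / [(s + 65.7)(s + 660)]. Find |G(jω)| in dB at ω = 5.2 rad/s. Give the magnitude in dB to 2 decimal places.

-73.93 dB

|j5.2 + 1.7| = √(5.2² + 1.7²) = 5.471
|j5.2 + 65.7| = √(5.2² + 65.7²) = 65.91
|j5.2 + 660| = √(5.2² + 660²) = 660
|G(j5.2)| = 1.6 × 5.471 / (65.91 × 660) = 0.00020123
20 log₁₀(0.00020123) = -73.926 dB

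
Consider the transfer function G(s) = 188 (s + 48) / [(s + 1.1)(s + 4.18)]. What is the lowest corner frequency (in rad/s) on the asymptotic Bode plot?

1.1 rad/s

Break frequencies occur at each pole and zero magnitude: 1.1 rad/s, 4.18 rad/s, 48 rad/s.
The lowest is 1.1 rad/s.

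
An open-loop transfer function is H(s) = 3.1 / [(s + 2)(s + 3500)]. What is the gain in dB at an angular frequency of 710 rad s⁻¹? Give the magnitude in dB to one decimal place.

|j710 + 2| = √(710² + 2²) = 710
|j710 + 3500| = √(710² + 3500²) = 3571
|H(j710)| = 3.1 / (710 × 3571) = 1.2226e-06
20 log₁₀(1.2226e-06) = -118.25 dB

-118.3 dB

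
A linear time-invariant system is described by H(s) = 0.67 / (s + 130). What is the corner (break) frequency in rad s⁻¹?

The single real pole at s = −130 gives a corner at ω = 130 rad s⁻¹.

130 rad s⁻¹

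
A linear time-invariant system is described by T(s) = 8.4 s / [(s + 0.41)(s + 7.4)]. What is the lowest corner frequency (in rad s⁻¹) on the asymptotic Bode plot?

Break frequencies occur at each pole and zero magnitude: 0.41 rad s⁻¹, 7.4 rad s⁻¹.
The lowest is 0.41 rad s⁻¹.

0.41 rad s⁻¹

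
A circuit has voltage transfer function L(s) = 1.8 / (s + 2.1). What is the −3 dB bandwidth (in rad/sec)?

For a single-pole low-pass, the −3 dB point is at the pole: ω = 2.1 rad/sec.

2.1 rad/sec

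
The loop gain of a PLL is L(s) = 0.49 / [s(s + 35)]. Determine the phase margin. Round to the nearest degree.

90°

Gain crossover: |L(jω)| = 1 at ω ≈ 0.014 rad/s.
∠L(j0.014) = −90° − arctan(0.014/35) ≈ -90.02°
PM = 180° + (-90.02°) = 89.98°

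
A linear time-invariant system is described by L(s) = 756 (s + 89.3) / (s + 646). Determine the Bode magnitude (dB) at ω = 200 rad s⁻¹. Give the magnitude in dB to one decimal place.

47.8 dB

|j200 + 89.3| = √(200² + 89.3²) = 219
|j200 + 646| = √(200² + 646²) = 676.3
|L(j200)| = 756 × 219 / 676.3 = 244.86
20 log₁₀(244.86) = 47.78 dB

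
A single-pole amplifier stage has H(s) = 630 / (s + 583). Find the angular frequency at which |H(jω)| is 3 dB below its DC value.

583 rad/sec

For a single-pole low-pass, the −3 dB point is at the pole: ω = 583 rad/sec.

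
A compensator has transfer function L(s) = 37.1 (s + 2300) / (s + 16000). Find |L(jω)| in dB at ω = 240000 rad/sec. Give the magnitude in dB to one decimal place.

|j240000 + 2300| = √(240000² + 2300²) = 2.4e+05
|j240000 + 16000| = √(240000² + 16000²) = 2.405e+05
|L(j240000)| = 37.1 × 2.4e+05 / 2.405e+05 = 37.02
20 log₁₀(37.02) = 31.37 dB

31.4 dB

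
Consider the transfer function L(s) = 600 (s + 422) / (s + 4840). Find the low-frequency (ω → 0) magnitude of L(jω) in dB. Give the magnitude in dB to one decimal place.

34.4 dB

L(0) = 600 × 422 / 4840 = 52.314
20 log₁₀(52.314) = 34.37 dB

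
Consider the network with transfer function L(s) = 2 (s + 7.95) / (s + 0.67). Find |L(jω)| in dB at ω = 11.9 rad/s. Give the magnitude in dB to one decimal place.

7.6 dB

|j11.9 + 7.95| = √(11.9² + 7.95²) = 14.31
|j11.9 + 0.67| = √(11.9² + 0.67²) = 11.92
|L(j11.9)| = 2 × 14.31 / 11.92 = 2.4015
20 log₁₀(2.4015) = 7.61 dB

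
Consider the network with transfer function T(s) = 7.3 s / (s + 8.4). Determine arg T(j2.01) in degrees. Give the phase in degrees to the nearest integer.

77 deg

∠(j2.01) = 90.00°
∠(j2.01 + 8.4) = arctan(2.01/8.4) = 13.46°
∠T(j2.01) = 90.00° − 13.46° = 76.54°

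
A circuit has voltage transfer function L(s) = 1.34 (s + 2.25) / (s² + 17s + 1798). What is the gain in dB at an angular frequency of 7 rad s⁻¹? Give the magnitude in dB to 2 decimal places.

-45.00 dB

|j7 + 2.25| = √(7² + 2.25²) = 7.353
|(j7)² + 17(j7) + 1798| = |1749 + j119| = 1753
|L(j7)| = 1.34 × 7.353 / 1753 = 0.0056203
20 log₁₀(0.0056203) = -45.005 dB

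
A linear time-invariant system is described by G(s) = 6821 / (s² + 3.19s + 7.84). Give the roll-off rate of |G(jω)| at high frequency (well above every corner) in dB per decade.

With 0 zeros and 2 poles, the high-frequency asymptotic slope is 20 × (0 − 2) = -40 dB/decade.

-40 dB/decade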